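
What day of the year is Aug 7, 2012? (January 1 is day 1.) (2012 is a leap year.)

Days in months before Aug: 31 + 29 + 31 + 30 + 31 + 30 + 31 = 213.
Plus 7 days into Aug → day 220.

220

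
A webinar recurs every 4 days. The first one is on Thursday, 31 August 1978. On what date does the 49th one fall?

The 49th occurrence is 48 intervals after the first: 48 × 4 = 192 days after 31 August 1978.
August has 31 days — 0 days to the end of August leaves 192.
September has 30 days (162 left).
October has 31 days (131 left).
November has 30 days (101 left).
December has 31 days (70 left).
January has 31 days (39 left).
February has 28 days (11 left).
11 days into March → 11 March 1979.

11 March 1979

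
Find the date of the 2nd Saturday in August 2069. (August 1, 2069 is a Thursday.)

August 10, 2069

August 2069 begins on a Thursday, so the first Saturday is August 3 (2 days later).
The 2nd Saturday is 1 weeks later: 3 + 7 = 10.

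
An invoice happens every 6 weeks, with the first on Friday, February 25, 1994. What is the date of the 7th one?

November 4, 1994

The 7th occurrence is 6 intervals after the first: 6 × 42 = 252 days after February 25, 1994.
February has 28 days — 3 days to the end of February leaves 249.
March has 31 days (218 left).
April has 30 days (188 left).
May has 31 days (157 left).
June has 30 days (127 left).
July has 31 days (96 left).
August has 31 days (65 left).
September has 30 days (35 left).
October has 31 days (4 left).
4 days into November → November 4, 1994.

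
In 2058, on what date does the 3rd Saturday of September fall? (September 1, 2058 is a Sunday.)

2058-09-21

September 2058 begins on a Sunday, so the first Saturday is September 7 (6 days later).
The 3rd Saturday is 2 weeks later: 7 + 14 = 21.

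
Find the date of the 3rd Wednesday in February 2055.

The first Wednesday of February 2055 is February 3.
The 3rd Wednesday is 2 weeks later: 3 + 14 = 17.

17 February 2055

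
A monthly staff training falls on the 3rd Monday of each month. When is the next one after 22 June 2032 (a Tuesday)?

June 2032 starts on a Tuesday; its first Monday is the 7th, so the 3rd Monday is the 21st — 21 June 2032.
That is not after 22 June 2032, so look at July 2032.
July 2032 starts on a Thursday; its first Monday is the 5th, so the 3rd Monday is the 19th — 19 July 2032.

19 July 2032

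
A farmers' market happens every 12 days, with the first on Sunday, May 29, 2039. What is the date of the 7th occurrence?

The 7th occurrence is 6 intervals after the first: 6 × 12 = 72 days after May 29, 2039.
May has 31 days — 2 days to the end of May leaves 70.
June has 30 days (40 left).
July has 31 days (9 left).
9 days into August → August 9, 2039.

August 9, 2039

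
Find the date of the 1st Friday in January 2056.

The first Friday of January 2056 is January 7.

7 January 2056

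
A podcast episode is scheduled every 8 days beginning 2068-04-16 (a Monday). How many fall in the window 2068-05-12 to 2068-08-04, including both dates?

Occurrences land 8·i days after 2068-04-16 for i = 0, 1, 2, …
2068-05-12 is 26 days after the start; 26 ÷ 8 = 3 remainder 2; since the remainder is 2, round up to i = 4. First occurrence in the window: #5 on 2068-05-18 (4×8 = 32 days in).
2068-08-04 is 110 days after the start; 110 ÷ 8 = 13 remainder 6. Last occurrence in the window: #14 on 2068-07-29.
Occurrences #5 through #14: 10 in total.

10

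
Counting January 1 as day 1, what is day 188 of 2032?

Jul 6, 2032

Jan has 31 days (188 − 31 = 157 remain).
Feb has 29 days (157 − 29 = 128 remain).
Mar has 31 days (128 − 31 = 97 remain).
Apr has 30 days (97 − 30 = 67 remain).
May has 31 days (67 − 31 = 36 remain).
Jun has 30 days (36 − 30 = 6 remain).
6 into Jul → Jul 6.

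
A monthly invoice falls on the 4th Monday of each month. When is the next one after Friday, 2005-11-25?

2005-11-28

November 2005 starts on a Tuesday; its first Monday is the 7th, so the 4th Monday is the 28th — 2005-11-28.
2005-11-28 is after 2005-11-25, so that is the next one.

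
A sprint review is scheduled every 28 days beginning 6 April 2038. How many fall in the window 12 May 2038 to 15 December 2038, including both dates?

Occurrences land 28·i days after 6 April 2038 for i = 0, 1, 2, …
12 May 2038 is 36 days after the start; 36 ÷ 28 = 1 remainder 8; since the remainder is 8, round up to i = 2. First occurrence in the window: #3 on 1 June 2038 (2×28 = 56 days in).
15 December 2038 is 253 days after the start; 253 ÷ 28 = 9 remainder 1. Last occurrence in the window: #10 on 14 December 2038.
Occurrences #3 through #10: 8 in total.

8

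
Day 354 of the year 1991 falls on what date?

Jan has 31 days (354 − 31 = 323 remain).
Feb has 28 days (323 − 28 = 295 remain).
Mar has 31 days (295 − 31 = 264 remain).
Apr has 30 days (264 − 30 = 234 remain).
May has 31 days (234 − 31 = 203 remain).
Jun has 30 days (203 − 30 = 173 remain).
Jul has 31 days (173 − 31 = 142 remain).
Aug has 31 days (142 − 31 = 111 remain).
Sep has 30 days (111 − 30 = 81 remain).
Oct has 31 days (81 − 31 = 50 remain).
Nov has 30 days (50 − 30 = 20 remain).
20 into Dec → Dec 20.

Dec 20, 1991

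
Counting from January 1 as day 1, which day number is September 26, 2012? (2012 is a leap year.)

Days in months before September: 31 + 29 + 31 + 30 + 31 + 30 + 31 + 31 = 244.
Plus 26 days into September → day 270.

270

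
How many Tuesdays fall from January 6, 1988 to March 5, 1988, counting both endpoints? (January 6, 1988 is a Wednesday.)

January 6, 1988 is a Wednesday; the first Tuesday on or after it is January 12, 1988 (6 days later).
From January 12, 1988 to March 5, 1988: 19 + 29 + 5 = 53 days (rest of January, February, March).
53 ÷ 7 = 7 full weeks with remainder 4, so 7 more Tuesdays after the first → 8.

8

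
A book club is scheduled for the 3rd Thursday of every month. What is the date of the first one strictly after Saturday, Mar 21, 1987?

Mar 1987 starts on a Sunday; its first Thursday is the 5th, so the 3rd Thursday is the 19th — Mar 19, 1987.
That is not after Mar 21, 1987, so look at Apr 1987.
Apr 1987 starts on a Wednesday; its first Thursday is the 2nd, so the 3rd Thursday is the 16th — Apr 16, 1987.

Apr 16, 1987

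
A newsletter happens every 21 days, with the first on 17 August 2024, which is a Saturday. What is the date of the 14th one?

The 14th occurrence is 13 intervals after the first: 13 × 21 = 273 days after 17 August 2024.
August has 31 days — 14 days to the end of August leaves 259.
September has 30 days (229 left).
October has 31 days (198 left).
November has 30 days (168 left).
December has 31 days (137 left).
January has 31 days (106 left).
February has 28 days (78 left).
March has 31 days (47 left).
April has 30 days (17 left).
17 days into May → 17 May 2025.

17 May 2025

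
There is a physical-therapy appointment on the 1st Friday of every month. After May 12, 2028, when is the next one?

May 2028 starts on a Monday, so its 1st Friday is May 5, 2028 (4 days in).
That is not after May 12, 2028, so look at June 2028.
June 2028 starts on a Thursday, so its 1st Friday is June 2, 2028 (1 day in).

June 2, 2028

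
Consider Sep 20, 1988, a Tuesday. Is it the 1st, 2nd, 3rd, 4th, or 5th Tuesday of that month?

Day 20 falls in week ⌈20/7⌉ of the month.
Days 1–7 hold the 1st Tuesday, 8–14 the 2nd, 15–21 the 3rd, 22–28 the 4th, 29–31 the 5th.
20 is in the range for the 3rd.

3rd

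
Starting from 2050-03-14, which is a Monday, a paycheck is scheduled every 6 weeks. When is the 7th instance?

The 7th occurrence is 6 intervals after the first: 6 × 42 = 252 days after 2050-03-14.
March has 31 days — 17 days to the end of March leaves 235.
April has 30 days (205 left).
May has 31 days (174 left).
June has 30 days (144 left).
July has 31 days (113 left).
August has 31 days (82 left).
September has 30 days (52 left).
October has 31 days (21 left).
21 days into November → 2050-11-21.

2050-11-21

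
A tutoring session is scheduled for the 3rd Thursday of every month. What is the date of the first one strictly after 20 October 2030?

21 November 2030

October 2030 starts on a Tuesday; its first Thursday is the 3rd, so the 3rd Thursday is the 17th — 17 October 2030.
That is not after 20 October 2030, so look at November 2030.
November 2030 starts on a Friday; its first Thursday is the 7th, so the 3rd Thursday is the 21st — 21 November 2030.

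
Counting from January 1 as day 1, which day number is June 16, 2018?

167

Days in months before June: 31 + 28 + 31 + 30 + 31 = 151.
Plus 16 days into June → day 167.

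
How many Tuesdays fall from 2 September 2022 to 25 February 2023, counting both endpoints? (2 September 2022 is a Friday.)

2 September 2022 is a Friday; the first Tuesday on or after it is 6 September 2022 (4 days later).
From 6 September 2022 to 25 February 2023: 24 + 31 + 30 + 31 + 31 + 25 = 172 days (rest of September, October, November, December, January, February).
172 ÷ 7 = 24 full weeks with remainder 4, so 24 more Tuesdays after the first → 25.

25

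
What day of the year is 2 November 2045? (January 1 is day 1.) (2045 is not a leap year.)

Days in months before November: 31 + 28 + 31 + 30 + 31 + 30 + 31 + 31 + 30 + 31 = 304.
Plus 2 days into November → day 306.

306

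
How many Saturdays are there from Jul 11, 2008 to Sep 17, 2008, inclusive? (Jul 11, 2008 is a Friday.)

10

Jul 11, 2008 is a Friday; the first Saturday on or after it is Jul 12, 2008 (1 day later).
From Jul 12, 2008 to Sep 17, 2008: 19 + 31 + 17 = 67 days (rest of Jul, Aug, Sep).
67 ÷ 7 = 9 full weeks with remainder 4, so 9 more Saturdays after the first → 10.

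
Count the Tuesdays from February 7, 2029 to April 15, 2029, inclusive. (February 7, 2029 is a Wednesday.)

February 7, 2029 is a Wednesday; the first Tuesday on or after it is February 13, 2029 (6 days later).
From February 13, 2029 to April 15, 2029: 15 + 31 + 15 = 61 days (rest of February, March, April).
61 ÷ 7 = 8 full weeks with remainder 5, so 8 more Tuesdays after the first → 9.

9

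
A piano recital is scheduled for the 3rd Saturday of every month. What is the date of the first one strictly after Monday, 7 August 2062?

19 August 2062

August 2062 starts on a Tuesday; its first Saturday is the 5th, so the 3rd Saturday is the 19th — 19 August 2062.
19 August 2062 is after 7 August 2062, so that is the next one.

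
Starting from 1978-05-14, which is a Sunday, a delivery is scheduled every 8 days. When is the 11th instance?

1978-08-02

The 11th occurrence is 10 intervals after the first: 10 × 8 = 80 days after 1978-05-14.
May has 31 days — 17 days to the end of May leaves 63.
June has 30 days (33 left).
July has 31 days (2 left).
2 days into August → 1978-08-02.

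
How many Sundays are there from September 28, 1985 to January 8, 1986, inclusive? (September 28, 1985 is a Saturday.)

15

September 28, 1985 is a Saturday; the first Sunday on or after it is September 29, 1985 (1 day later).
From September 29, 1985 to January 8, 1986: 1 + 31 + 30 + 31 + 8 = 101 days (rest of September, October, November, December, January).
101 ÷ 7 = 14 full weeks with remainder 3, so 14 more Sundays after the first → 15.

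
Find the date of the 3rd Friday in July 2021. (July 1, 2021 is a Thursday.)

July 16, 2021

July 2021 begins on a Thursday, so the first Friday is July 2 (1 day later).
The 3rd Friday is 2 weeks later: 2 + 14 = 16.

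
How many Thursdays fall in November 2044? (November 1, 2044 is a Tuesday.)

4

November 1, 2044 is a Tuesday; the first Thursday on or after it is November 3, 2044 (2 days later).
From November 3, 2044 to November 30, 2044 is 30 − 3 = 27 days.
27 ÷ 7 = 3 full weeks with remainder 6, so 3 more Thursdays after the first → 4.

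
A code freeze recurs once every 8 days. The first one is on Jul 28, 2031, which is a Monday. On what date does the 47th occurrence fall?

Jul 30, 2032

The 47th occurrence is 46 intervals after the first: 46 × 8 = 368 days after Jul 28, 2031.
Jul has 31 days — 3 days to the end of Jul leaves 365.
Aug has 31 days (334 left).
Sep has 30 days (304 left).
Oct has 31 days (273 left).
Nov has 30 days (243 left).
Dec has 31 days (212 left).
Jan has 31 days (181 left).
Feb has 29 days (152 left).
Mar has 31 days (121 left).
Apr has 30 days (91 left).
May has 31 days (60 left).
Jun has 30 days (30 left).
30 days into Jul → Jul 30, 2032.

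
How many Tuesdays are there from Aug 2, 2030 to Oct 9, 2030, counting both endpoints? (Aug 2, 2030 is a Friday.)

10

Aug 2, 2030 is a Friday; the first Tuesday on or after it is Aug 6, 2030 (4 days later).
From Aug 6, 2030 to Oct 9, 2030: 25 + 30 + 9 = 64 days (rest of Aug, Sep, Oct).
64 ÷ 7 = 9 full weeks with remainder 1, so 9 more Tuesdays after the first → 10.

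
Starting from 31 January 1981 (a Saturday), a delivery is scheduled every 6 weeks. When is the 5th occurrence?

18 July 1981

The 5th occurrence is 4 intervals after the first: 4 × 42 = 168 days after 31 January 1981.
January has 31 days — 0 days to the end of January leaves 168.
February has 28 days (140 left).
March has 31 days (109 left).
April has 30 days (79 left).
May has 31 days (48 left).
June has 30 days (18 left).
18 days into July → 18 July 1981.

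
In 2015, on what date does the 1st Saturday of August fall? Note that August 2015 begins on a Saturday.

August 2015 begins on a Saturday, so the first Saturday is August 1.

August 1, 2015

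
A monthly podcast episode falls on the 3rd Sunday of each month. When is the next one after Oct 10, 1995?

Oct 15, 1995

Oct 1995 starts on a Sunday; its first Sunday is the 1st, so the 3rd Sunday is the 15th — Oct 15, 1995.
Oct 15, 1995 is after Oct 10, 1995, so that is the next one.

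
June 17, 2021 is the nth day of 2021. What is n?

Days in months before June: 31 + 28 + 31 + 30 + 31 = 151.
Plus 17 days into June → day 168.

168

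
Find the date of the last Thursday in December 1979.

1979-12-27

The first Thursday of December 1979 is December 6.
December 1979 has 31 days. Adding weeks: 6, 13, 20, 27 — the last one ≤ 31 is the 27th.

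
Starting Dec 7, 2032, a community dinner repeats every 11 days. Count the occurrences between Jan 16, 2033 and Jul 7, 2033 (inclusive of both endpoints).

Occurrences land 11·i days after Dec 7, 2032 for i = 0, 1, 2, …
Jan 16, 2033 is 40 days after the start; 40 ÷ 11 = 3 remainder 7; since the remainder is 7, round up to i = 4. First occurrence in the window: #5 on Jan 20, 2033 (4×11 = 44 days in).
Jul 7, 2033 is 212 days after the start; 212 ÷ 11 = 19 remainder 3. Last occurrence in the window: #20 on Jul 4, 2033.
Occurrences #5 through #20: 16 in total.

16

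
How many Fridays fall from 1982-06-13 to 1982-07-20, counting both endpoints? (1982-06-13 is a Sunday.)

5

1982-06-13 is a Sunday; the first Friday on or after it is 1982-06-18 (5 days later).
From 1982-06-18 to 1982-07-20: 12 + 20 = 32 days (rest of June, July).
32 ÷ 7 = 4 full weeks with remainder 4, so 4 more Fridays after the first → 5.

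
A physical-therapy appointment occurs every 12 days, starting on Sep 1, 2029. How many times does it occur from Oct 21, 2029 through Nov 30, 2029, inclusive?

3

Occurrences land 12·i days after Sep 1, 2029 for i = 0, 1, 2, …
Oct 21, 2029 is 50 days after the start; 50 ÷ 12 = 4 remainder 2; since the remainder is 2, round up to i = 5. First occurrence in the window: #6 on Oct 31, 2029 (5×12 = 60 days in).
Nov 30, 2029 is 90 days after the start; 90 ÷ 12 = 7 remainder 6. Last occurrence in the window: #8 on Nov 24, 2029.
Occurrences #6 through #8: 3 in total.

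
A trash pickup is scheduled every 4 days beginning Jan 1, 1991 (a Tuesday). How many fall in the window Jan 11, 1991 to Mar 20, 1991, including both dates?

Occurrences land 4·i days after Jan 1, 1991 for i = 0, 1, 2, …
Jan 11, 1991 is 10 days after the start; 10 ÷ 4 = 2 remainder 2; since the remainder is 2, round up to i = 3. First occurrence in the window: #4 on Jan 13, 1991 (3×4 = 12 days in).
Mar 20, 1991 is 78 days after the start; 78 ÷ 4 = 19 remainder 2. Last occurrence in the window: #20 on Mar 18, 1991.
Occurrences #4 through #20: 17 in total.

17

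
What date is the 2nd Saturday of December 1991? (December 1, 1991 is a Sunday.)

December 1991 begins on a Sunday, so the first Saturday is December 7 (6 days later).
The 2nd Saturday is 1 weeks later: 7 + 7 = 14.

1991-12-14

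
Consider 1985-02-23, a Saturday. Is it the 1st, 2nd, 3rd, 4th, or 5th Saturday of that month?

4th

Day 23 falls in week ⌈23/7⌉ of the month.
Days 1–7 hold the 1st Saturday, 8–14 the 2nd, 15–21 the 3rd, 22–28 the 4th, 29–31 the 5th.
23 is in the range for the 4th.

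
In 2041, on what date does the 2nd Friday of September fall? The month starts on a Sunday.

September 2041 begins on a Sunday, so the first Friday is September 6 (5 days later).
The 2nd Friday is 1 weeks later: 6 + 7 = 13.

2041-09-13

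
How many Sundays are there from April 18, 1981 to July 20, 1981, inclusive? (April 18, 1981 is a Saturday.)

April 18, 1981 is a Saturday; the first Sunday on or after it is April 19, 1981 (1 day later).
From April 19, 1981 to July 20, 1981: 11 + 31 + 30 + 20 = 92 days (rest of April, May, June, July).
92 ÷ 7 = 13 full weeks with remainder 1, so 13 more Sundays after the first → 14.

14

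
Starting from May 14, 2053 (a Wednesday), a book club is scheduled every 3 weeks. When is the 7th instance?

The 7th occurrence is 6 intervals after the first: 6 × 21 = 126 days after May 14, 2053.
May has 31 days — 17 days to the end of May leaves 109.
June has 30 days (79 left).
July has 31 days (48 left).
August has 31 days (17 left).
17 days into September → September 17, 2053.

September 17, 2053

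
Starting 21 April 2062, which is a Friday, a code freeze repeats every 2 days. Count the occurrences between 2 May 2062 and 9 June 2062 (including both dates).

Occurrences land 2·i days after 21 April 2062 for i = 0, 1, 2, …
2 May 2062 is 11 days after the start; 11 ÷ 2 = 5 remainder 1; since the remainder is 1, round up to i = 6. First occurrence in the window: #7 on 3 May 2062 (6×2 = 12 days in).
9 June 2062 is 49 days after the start; 49 ÷ 2 = 24 remainder 1. Last occurrence in the window: #25 on 8 June 2062.
Occurrences #7 through #25: 19 in total.

19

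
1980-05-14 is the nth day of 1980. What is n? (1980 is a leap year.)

Days in months before May: 31 + 29 + 31 + 30 = 121.
Plus 14 days into May → day 135.

135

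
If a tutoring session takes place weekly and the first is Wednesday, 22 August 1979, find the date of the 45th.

25 June 1980

The 45th occurrence is 44 intervals after the first: 44 × 7 = 308 days after 22 August 1979.
August has 31 days — 9 days to the end of August leaves 299.
September has 30 days (269 left).
October has 31 days (238 left).
November has 30 days (208 left).
December has 31 days (177 left).
January has 31 days (146 left).
February has 29 days (117 left).
March has 31 days (86 left).
April has 30 days (56 left).
May has 31 days (25 left).
25 days into June → 25 June 1980.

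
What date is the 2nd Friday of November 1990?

November 9, 1990

November 1990 begins on a Thursday, so the first Friday is November 2 (1 day later).
The 2nd Friday is 1 weeks later: 2 + 7 = 9.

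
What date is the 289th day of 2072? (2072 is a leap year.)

January has 31 days (289 − 31 = 258 remain).
February has 29 days (258 − 29 = 229 remain).
March has 31 days (229 − 31 = 198 remain).
April has 30 days (198 − 30 = 168 remain).
May has 31 days (168 − 31 = 137 remain).
June has 30 days (137 − 30 = 107 remain).
July has 31 days (107 − 31 = 76 remain).
August has 31 days (76 − 31 = 45 remain).
September has 30 days (45 − 30 = 15 remain).
15 into October → October 15.

2072-10-15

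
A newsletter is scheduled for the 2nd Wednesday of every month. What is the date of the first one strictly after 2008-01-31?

January 2008 starts on a Tuesday; its first Wednesday is the 2nd, so the 2nd Wednesday is the 9th — 2008-01-09.
That is not after 2008-01-31, so look at February 2008.
February 2008 starts on a Friday; its first Wednesday is the 6th, so the 2nd Wednesday is the 13th — 2008-02-13.

2008-02-13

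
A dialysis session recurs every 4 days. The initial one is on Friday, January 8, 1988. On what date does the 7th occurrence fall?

February 1, 1988

The 7th occurrence is 6 intervals after the first: 6 × 4 = 24 days after January 8, 1988.
January has 31 days — 23 days to the end of January leaves 1.
1 day into February → February 1, 1988.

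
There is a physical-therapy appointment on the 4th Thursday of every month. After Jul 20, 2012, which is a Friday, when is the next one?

Jul 2012 starts on a Sunday; its first Thursday is the 5th, so the 4th Thursday is the 26th — Jul 26, 2012.
Jul 26, 2012 is after Jul 20, 2012, so that is the next one.

Jul 26, 2012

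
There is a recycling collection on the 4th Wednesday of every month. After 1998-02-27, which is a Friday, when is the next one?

1998-03-25

February 1998 starts on a Sunday; its first Wednesday is the 4th, so the 4th Wednesday is the 25th — 1998-02-25.
That is not after 1998-02-27, so look at March 1998.
March 1998 starts on a Sunday; its first Wednesday is the 4th, so the 4th Wednesday is the 25th — 1998-03-25.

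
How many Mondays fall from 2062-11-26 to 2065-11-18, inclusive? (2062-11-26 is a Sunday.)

156

2062-11-26 is a Sunday; the first Monday on or after it is 2062-11-27 (1 day later).
From 2062-11-27 to 2065-11-18: 34 + 365 + 366 + 322 = 1087 days (rest of 2062, 2063, 2064, to 2065-11-18 in 2065).
1087 ÷ 7 = 155 full weeks with remainder 2, so 155 more Mondays after the first → 156.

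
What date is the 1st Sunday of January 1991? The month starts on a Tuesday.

January 1991 begins on a Tuesday, so the first Sunday is January 6 (5 days later).

1991-01-06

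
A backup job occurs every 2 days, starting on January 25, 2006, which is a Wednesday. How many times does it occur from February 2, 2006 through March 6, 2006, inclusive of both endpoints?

Occurrences land 2·i days after January 25, 2006 for i = 0, 1, 2, …
February 2, 2006 is 8 days after the start; 8 ÷ 2 = 4 remainder 0. First occurrence in the window: #5 on February 2, 2006 (4×2 = 8 days in).
March 6, 2006 is 40 days after the start; 40 ÷ 2 = 20 remainder 0. Last occurrence in the window: #21 on March 6, 2006.
Occurrences #5 through #21: 17 in total.

17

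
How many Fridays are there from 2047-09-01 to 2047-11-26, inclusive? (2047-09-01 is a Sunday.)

12

2047-09-01 is a Sunday; the first Friday on or after it is 2047-09-06 (5 days later).
From 2047-09-06 to 2047-11-26: 24 + 31 + 26 = 81 days (rest of September, October, November).
81 ÷ 7 = 11 full weeks with remainder 4, so 11 more Fridays after the first → 12.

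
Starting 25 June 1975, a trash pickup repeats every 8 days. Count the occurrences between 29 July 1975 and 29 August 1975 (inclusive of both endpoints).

Occurrences land 8·i days after 25 June 1975 for i = 0, 1, 2, …
29 July 1975 is 34 days after the start; 34 ÷ 8 = 4 remainder 2; since the remainder is 2, round up to i = 5. First occurrence in the window: #6 on 4 August 1975 (5×8 = 40 days in).
29 August 1975 is 65 days after the start; 65 ÷ 8 = 8 remainder 1. Last occurrence in the window: #9 on 28 August 1975.
Occurrences #6 through #9: 4 in total.

4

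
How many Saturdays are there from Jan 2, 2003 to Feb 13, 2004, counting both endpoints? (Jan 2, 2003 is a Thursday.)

Jan 2, 2003 is a Thursday; the first Saturday on or after it is Jan 4, 2003 (2 days later).
From Jan 4, 2003 to Feb 13, 2004: 361 + 44 = 405 days (rest of 2003, to Feb 13, 2004 in 2004).
405 ÷ 7 = 57 full weeks with remainder 6, so 57 more Saturdays after the first → 58.

58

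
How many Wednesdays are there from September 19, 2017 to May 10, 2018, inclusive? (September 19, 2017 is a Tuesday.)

September 19, 2017 is a Tuesday; the first Wednesday on or after it is September 20, 2017 (1 day later).
From September 20, 2017 to May 10, 2018: 10 + 31 + 30 + 31 + 31 + 28 + 31 + 30 + 10 = 232 days (rest of September, October, November, December, January, February, March, April, May).
232 ÷ 7 = 33 full weeks with remainder 1, so 33 more Wednesdays after the first → 34.

34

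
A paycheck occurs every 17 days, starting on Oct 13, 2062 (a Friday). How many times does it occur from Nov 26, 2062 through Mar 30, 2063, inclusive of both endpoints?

7

Occurrences land 17·i days after Oct 13, 2062 for i = 0, 1, 2, …
Nov 26, 2062 is 44 days after the start; 44 ÷ 17 = 2 remainder 10; since the remainder is 10, round up to i = 3. First occurrence in the window: #4 on Dec 3, 2062 (3×17 = 51 days in).
Mar 30, 2063 is 168 days after the start; 168 ÷ 17 = 9 remainder 15. Last occurrence in the window: #10 on Mar 15, 2063.
Occurrences #4 through #10: 7 in total.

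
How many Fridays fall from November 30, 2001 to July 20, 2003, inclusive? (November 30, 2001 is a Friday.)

November 30, 2001 is a Friday; the first Friday on or after it is November 30, 2001.
From November 30, 2001 to July 20, 2003: 31 + 365 + 201 = 597 days (rest of 2001, 2002, to July 20, 2003 in 2003).
597 ÷ 7 = 85 full weeks with remainder 2, so 85 more Fridays after the first → 86.

86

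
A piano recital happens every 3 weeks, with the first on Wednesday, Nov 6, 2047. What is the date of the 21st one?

The 21st occurrence is 20 intervals after the first: 20 × 21 = 420 days after Nov 6, 2047.
Nov has 30 days — 24 days to the end of Nov leaves 396.
Dec has 31 days (365 left).
Jan has 31 days (334 left).
Feb has 29 days (305 left).
Mar has 31 days (274 left).
Apr has 30 days (244 left).
May has 31 days (213 left).
Jun has 30 days (183 left).
Jul has 31 days (152 left).
Aug has 31 days (121 left).
Sep has 30 days (91 left).
Oct has 31 days (60 left).
Nov has 30 days (30 left).
30 days into Dec → Dec 30, 2048.

Dec 30, 2048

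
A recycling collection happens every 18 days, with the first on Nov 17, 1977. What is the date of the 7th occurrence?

Mar 5, 1978

The 7th occurrence is 6 intervals after the first: 6 × 18 = 108 days after Nov 17, 1977.
Nov has 30 days — 13 days to the end of Nov leaves 95.
Dec has 31 days (64 left).
Jan has 31 days (33 left).
Feb has 28 days (5 left).
5 days into Mar → Mar 5, 1978.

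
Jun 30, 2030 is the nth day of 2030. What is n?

Days in months before Jun: 31 + 28 + 31 + 30 + 31 = 151.
Plus 30 days into Jun → day 181.

181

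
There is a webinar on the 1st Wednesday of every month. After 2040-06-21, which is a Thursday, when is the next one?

2040-07-04

June 2040 starts on a Friday, so its 1st Wednesday is 2040-06-06 (5 days in).
That is not after 2040-06-21, so look at July 2040.
July 2040 starts on a Sunday, so its 1st Wednesday is 2040-07-04 (3 days in).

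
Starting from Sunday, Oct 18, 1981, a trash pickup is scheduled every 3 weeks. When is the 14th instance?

Jul 18, 1982

The 14th occurrence is 13 intervals after the first: 13 × 21 = 273 days after Oct 18, 1981.
Oct has 31 days — 13 days to the end of Oct leaves 260.
Nov has 30 days (230 left).
Dec has 31 days (199 left).
Jan has 31 days (168 left).
Feb has 28 days (140 left).
Mar has 31 days (109 left).
Apr has 30 days (79 left).
May has 31 days (48 left).
Jun has 30 days (18 left).
18 days into Jul → Jul 18, 1982.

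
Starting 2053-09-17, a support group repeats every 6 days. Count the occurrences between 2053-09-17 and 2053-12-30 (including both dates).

18

Occurrences land 6·i days after 2053-09-17 for i = 0, 1, 2, …
The window opens on the start date, so the first occurrence inside is #1 on 2053-09-17.
2053-12-30 is 104 days after the start; 104 ÷ 6 = 17 remainder 2. Last occurrence in the window: #18 on 2053-12-28.
Occurrences #1 through #18: 18 in total.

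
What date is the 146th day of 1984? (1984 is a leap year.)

1984-05-25

January has 31 days (146 − 31 = 115 remain).
February has 29 days (115 − 29 = 86 remain).
March has 31 days (86 − 31 = 55 remain).
April has 30 days (55 − 30 = 25 remain).
25 into May → May 25.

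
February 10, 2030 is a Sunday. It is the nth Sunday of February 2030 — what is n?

Day 10 falls in week ⌈10/7⌉ of the month.
Days 1–7 hold the 1st Sunday, 8–14 the 2nd, 15–21 the 3rd, 22–28 the 4th, 29–31 the 5th.
10 is in the range for the 2nd.

2nd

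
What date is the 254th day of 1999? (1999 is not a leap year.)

January has 31 days (254 − 31 = 223 remain).
February has 28 days (223 − 28 = 195 remain).
March has 31 days (195 − 31 = 164 remain).
April has 30 days (164 − 30 = 134 remain).
May has 31 days (134 − 31 = 103 remain).
June has 30 days (103 − 30 = 73 remain).
July has 31 days (73 − 31 = 42 remain).
August has 31 days (42 − 31 = 11 remain).
11 into September → September 11.

11 September 1999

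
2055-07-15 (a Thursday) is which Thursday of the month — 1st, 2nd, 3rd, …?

Day 15 falls in week ⌈15/7⌉ of the month.
Days 1–7 hold the 1st Thursday, 8–14 the 2nd, 15–21 the 3rd, 22–28 the 4th, 29–31 the 5th.
15 is in the range for the 3rd.

3rd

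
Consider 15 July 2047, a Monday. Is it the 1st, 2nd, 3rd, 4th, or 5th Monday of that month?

Day 15 falls in week ⌈15/7⌉ of the month.
Days 1–7 hold the 1st Monday, 8–14 the 2nd, 15–21 the 3rd, 22–28 the 4th, 29–31 the 5th.
15 is in the range for the 3rd.

3rd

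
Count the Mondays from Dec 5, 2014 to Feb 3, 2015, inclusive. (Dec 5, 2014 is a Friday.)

Dec 5, 2014 is a Friday; the first Monday on or after it is Dec 8, 2014 (3 days later).
From Dec 8, 2014 to Feb 3, 2015: 23 + 31 + 3 = 57 days (rest of Dec, Jan, Feb).
57 ÷ 7 = 8 full weeks with remainder 1, so 8 more Mondays after the first → 9.

9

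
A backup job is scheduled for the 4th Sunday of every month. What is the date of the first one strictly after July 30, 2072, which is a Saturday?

August 28, 2072

July 2072 starts on a Friday; its first Sunday is the 3rd, so the 4th Sunday is the 24th — July 24, 2072.
That is not after July 30, 2072, so look at August 2072.
August 2072 starts on a Monday; its first Sunday is the 7th, so the 4th Sunday is the 28th — August 28, 2072.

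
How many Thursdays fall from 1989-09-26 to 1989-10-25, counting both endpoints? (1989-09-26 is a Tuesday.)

1989-09-26 is a Tuesday; the first Thursday on or after it is 1989-09-28 (2 days later).
From 1989-09-28 to 1989-10-25: 2 + 25 = 27 days (rest of September, October).
27 ÷ 7 = 3 full weeks with remainder 6, so 3 more Thursdays after the first → 4.

4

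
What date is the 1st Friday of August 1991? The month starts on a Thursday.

1991-08-02

August 1991 begins on a Thursday, so the first Friday is August 2 (1 day later).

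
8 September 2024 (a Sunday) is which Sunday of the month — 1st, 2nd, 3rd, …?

Day 8 falls in week ⌈8/7⌉ of the month.
Days 1–7 hold the 1st Sunday, 8–14 the 2nd, 15–21 the 3rd, 22–28 the 4th, 29–31 the 5th.
8 is in the range for the 2nd.

2nd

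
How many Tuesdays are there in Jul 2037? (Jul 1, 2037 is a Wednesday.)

Jul 1, 2037 is a Wednesday; the first Tuesday on or after it is Jul 7, 2037 (6 days later).
From Jul 7, 2037 to Jul 31, 2037 is 31 − 7 = 24 days.
24 ÷ 7 = 3 full weeks with remainder 3, so 3 more Tuesdays after the first → 4.

4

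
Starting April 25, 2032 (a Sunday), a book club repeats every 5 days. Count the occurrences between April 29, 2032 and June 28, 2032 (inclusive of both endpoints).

12

Occurrences land 5·i days after April 25, 2032 for i = 0, 1, 2, …
April 29, 2032 is 4 days after the start; 4 ÷ 5 = 0 remainder 4; since the remainder is 4, round up to i = 1. First occurrence in the window: #2 on April 30, 2032 (1×5 = 5 days in).
June 28, 2032 is 64 days after the start; 64 ÷ 5 = 12 remainder 4. Last occurrence in the window: #13 on June 24, 2032.
Occurrences #2 through #13: 12 in total.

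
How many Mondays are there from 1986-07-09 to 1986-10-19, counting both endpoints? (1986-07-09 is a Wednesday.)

1986-07-09 is a Wednesday; the first Monday on or after it is 1986-07-14 (5 days later).
From 1986-07-14 to 1986-10-19: 17 + 31 + 30 + 19 = 97 days (rest of July, August, September, October).
97 ÷ 7 = 13 full weeks with remainder 6, so 13 more Mondays after the first → 14.

14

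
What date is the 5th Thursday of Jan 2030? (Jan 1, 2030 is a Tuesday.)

Jan 31, 2030

Jan 2030 begins on a Tuesday, so the first Thursday is Jan 3 (2 days later).
The 5th Thursday is 4 weeks later: 3 + 28 = 31.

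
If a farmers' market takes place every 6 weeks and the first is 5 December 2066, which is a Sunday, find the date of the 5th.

The 5th occurrence is 4 intervals after the first: 4 × 42 = 168 days after 5 December 2066.
December has 31 days — 26 days to the end of December leaves 142.
January has 31 days (111 left).
February has 28 days (83 left).
March has 31 days (52 left).
April has 30 days (22 left).
22 days into May → 22 May 2067.

22 May 2067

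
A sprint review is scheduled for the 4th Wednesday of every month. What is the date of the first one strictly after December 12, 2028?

December 27, 2028

December 2028 starts on a Friday; its first Wednesday is the 6th, so the 4th Wednesday is the 27th — December 27, 2028.
December 27, 2028 is after December 12, 2028, so that is the next one.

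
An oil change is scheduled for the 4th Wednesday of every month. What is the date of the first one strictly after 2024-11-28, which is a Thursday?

2024-12-25

November 2024 starts on a Friday; its first Wednesday is the 6th, so the 4th Wednesday is the 27th — 2024-11-27.
That is not after 2024-11-28, so look at December 2024.
December 2024 starts on a Sunday; its first Wednesday is the 4th, so the 4th Wednesday is the 25th — 2024-12-25.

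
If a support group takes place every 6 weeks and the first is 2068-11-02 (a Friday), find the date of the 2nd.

2068-12-14

The 2nd occurrence is 1 interval after the first: 1 × 42 = 42 days after 2068-11-02.
November has 30 days — 28 days to the end of November leaves 14.
14 days into December → 2068-12-14.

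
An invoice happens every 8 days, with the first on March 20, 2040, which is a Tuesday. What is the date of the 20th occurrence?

The 20th occurrence is 19 intervals after the first: 19 × 8 = 152 days after March 20, 2040.
March has 31 days — 11 days to the end of March leaves 141.
April has 30 days (111 left).
May has 31 days (80 left).
June has 30 days (50 left).
July has 31 days (19 left).
19 days into August → August 19, 2040.

August 19, 2040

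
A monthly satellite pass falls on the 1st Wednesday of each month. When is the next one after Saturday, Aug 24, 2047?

Sep 4, 2047

Aug 2047 starts on a Thursday, so its 1st Wednesday is Aug 7, 2047 (6 days in).
That is not after Aug 24, 2047, so look at Sep 2047.
Sep 2047 starts on a Sunday, so its 1st Wednesday is Sep 4, 2047 (3 days in).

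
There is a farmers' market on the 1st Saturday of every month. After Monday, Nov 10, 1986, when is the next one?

Nov 1986 starts on a Saturday, so its 1st Saturday is Nov 1, 1986.
That is not after Nov 10, 1986, so look at Dec 1986.
Dec 1986 starts on a Monday, so its 1st Saturday is Dec 6, 1986 (5 days in).

Dec 6, 1986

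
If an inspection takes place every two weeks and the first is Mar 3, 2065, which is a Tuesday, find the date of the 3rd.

The 3rd occurrence is 2 intervals after the first: 2 × 14 = 28 days after Mar 3, 2065.
28 days later is Mar 31, 2065.

Mar 31, 2065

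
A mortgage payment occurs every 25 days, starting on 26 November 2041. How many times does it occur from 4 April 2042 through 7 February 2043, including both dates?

Occurrences land 25·i days after 26 November 2041 for i = 0, 1, 2, …
4 April 2042 is 129 days after the start; 129 ÷ 25 = 5 remainder 4; since the remainder is 4, round up to i = 6. First occurrence in the window: #7 on 25 April 2042 (6×25 = 150 days in).
7 February 2043 is 438 days after the start; 438 ÷ 25 = 17 remainder 13. Last occurrence in the window: #18 on 25 January 2043.
Occurrences #7 through #18: 12 in total.

12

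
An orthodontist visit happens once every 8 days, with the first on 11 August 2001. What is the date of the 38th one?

The 38th occurrence is 37 intervals after the first: 37 × 8 = 296 days after 11 August 2001.
August has 31 days — 20 days to the end of August leaves 276.
September has 30 days (246 left).
October has 31 days (215 left).
November has 30 days (185 left).
December has 31 days (154 left).
January has 31 days (123 left).
February has 28 days (95 left).
March has 31 days (64 left).
April has 30 days (34 left).
May has 31 days (3 left).
3 days into June → 3 June 2002.

3 June 2002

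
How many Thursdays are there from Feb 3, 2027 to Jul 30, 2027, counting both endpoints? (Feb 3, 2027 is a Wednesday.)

26

Feb 3, 2027 is a Wednesday; the first Thursday on or after it is Feb 4, 2027 (1 day later).
From Feb 4, 2027 to Jul 30, 2027: 24 + 31 + 30 + 31 + 30 + 30 = 176 days (rest of Feb, Mar, Apr, May, Jun, Jul).
176 ÷ 7 = 25 full weeks with remainder 1, so 25 more Thursdays after the first → 26.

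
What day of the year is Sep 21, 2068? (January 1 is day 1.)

265

Days in months before Sep: 31 + 29 + 31 + 30 + 31 + 30 + 31 + 31 = 244.
Plus 21 days into Sep → day 265.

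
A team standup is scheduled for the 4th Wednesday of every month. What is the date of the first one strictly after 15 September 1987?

23 September 1987

September 1987 starts on a Tuesday; its first Wednesday is the 2nd, so the 4th Wednesday is the 23rd — 23 September 1987.
23 September 1987 is after 15 September 1987, so that is the next one.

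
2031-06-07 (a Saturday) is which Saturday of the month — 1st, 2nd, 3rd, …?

Day 7 falls in week ⌈7/7⌉ of the month.
Days 1–7 hold the 1st Saturday, 8–14 the 2nd, 15–21 the 3rd, 22–28 the 4th, 29–31 the 5th.
7 is in the range for the 1st.

1st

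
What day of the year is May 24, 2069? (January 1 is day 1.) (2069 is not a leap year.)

Days in months before May: 31 + 28 + 31 + 30 = 120.
Plus 24 days into May → day 144.

144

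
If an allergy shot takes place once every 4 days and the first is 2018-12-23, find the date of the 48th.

2019-06-29

The 48th occurrence is 47 intervals after the first: 47 × 4 = 188 days after 2018-12-23.
December has 31 days — 8 days to the end of December leaves 180.
January has 31 days (149 left).
February has 28 days (121 left).
March has 31 days (90 left).
April has 30 days (60 left).
May has 31 days (29 left).
29 days into June → 2019-06-29.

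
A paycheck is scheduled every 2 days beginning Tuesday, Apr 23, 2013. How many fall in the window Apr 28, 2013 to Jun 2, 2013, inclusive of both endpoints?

18

Occurrences land 2·i days after Apr 23, 2013 for i = 0, 1, 2, …
Apr 28, 2013 is 5 days after the start; 5 ÷ 2 = 2 remainder 1; since the remainder is 1, round up to i = 3. First occurrence in the window: #4 on Apr 29, 2013 (3×2 = 6 days in).
Jun 2, 2013 is 40 days after the start; 40 ÷ 2 = 20 remainder 0. Last occurrence in the window: #21 on Jun 2, 2013.
Occurrences #4 through #21: 18 in total.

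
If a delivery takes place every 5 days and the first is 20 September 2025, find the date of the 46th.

3 May 2026

The 46th occurrence is 45 intervals after the first: 45 × 5 = 225 days after 20 September 2025.
September has 30 days — 10 days to the end of September leaves 215.
October has 31 days (184 left).
November has 30 days (154 left).
December has 31 days (123 left).
January has 31 days (92 left).
February has 28 days (64 left).
March has 31 days (33 left).
April has 30 days (3 left).
3 days into May → 3 May 2026.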